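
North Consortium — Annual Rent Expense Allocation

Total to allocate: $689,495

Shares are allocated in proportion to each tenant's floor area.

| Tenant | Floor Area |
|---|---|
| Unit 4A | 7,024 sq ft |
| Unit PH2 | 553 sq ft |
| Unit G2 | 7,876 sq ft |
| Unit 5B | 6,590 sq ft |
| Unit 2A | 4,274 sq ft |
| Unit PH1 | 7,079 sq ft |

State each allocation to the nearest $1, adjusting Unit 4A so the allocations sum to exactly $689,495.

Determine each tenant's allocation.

Unit 4A: $145,019 · Unit PH2: $11,417 · Unit G2: $162,608 · Unit 5B: $136,057 · Unit 2A: $88,241 · Unit PH1: $146,153

Total floor area = 33,396.
Raw shares: Unit 4A 7,024/33,396 × $689,495 = 145,017.75; Unit PH2 553/33,396 × $689,495 = 11,417.26; Unit G2 7,876/33,396 × $689,495 = 162,608.18; Unit 5B 6,590/33,396 × $689,495 = 136,057.37; Unit 2A 4,274/33,396 × $689,495 = 88,241.16; Unit PH1 7,079/33,396 × $689,495 = 146,153.28.
At nearest $1: Unit 4A $145,018; Unit PH2 $11,417; Unit G2 $162,608; Unit 5B $136,057; Unit 2A $88,241; Unit PH1 $146,153. Sum = $689,494.
Difference $689,495 − $689,494 = +$1 applied to Unit 4A: Unit 4A becomes $145,019.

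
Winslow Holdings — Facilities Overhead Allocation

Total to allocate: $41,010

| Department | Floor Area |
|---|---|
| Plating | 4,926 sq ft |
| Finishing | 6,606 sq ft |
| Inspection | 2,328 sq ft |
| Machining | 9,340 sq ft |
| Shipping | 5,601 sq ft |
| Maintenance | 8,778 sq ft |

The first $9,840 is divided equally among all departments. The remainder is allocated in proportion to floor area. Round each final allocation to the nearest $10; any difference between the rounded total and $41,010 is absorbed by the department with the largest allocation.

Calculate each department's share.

Plating: $5,730 · Finishing: $7,120 · Inspection: $3,570 · Machining: $9,380 · Shipping: $6,290 · Maintenance: $8,920

Equal tier: $9,840 ÷ 6 = $1,640 apiece.
Remainder $31,170 by floor area (total 37,579): Plating 4,085.88 → $4,090; Finishing 5,479.36 → $5,480; Inspection 1,930.97 → $1,930; Machining 7,747.09 → $7,750; Shipping 4,645.76 → $4,650; Maintenance 7,280.94 → $7,280.
Rounding difference −$10 on remainder applied to Machining.
Totals: Plating $1,640 + $4,090 = $5,730; Finishing $1,640 + $5,480 = $7,120; Inspection $1,640 + $1,930 = $3,570; Machining $1,640 + $7,740 = $9,380; Shipping $1,640 + $4,650 = $6,290; Maintenance $1,640 + $7,280 = $8,920.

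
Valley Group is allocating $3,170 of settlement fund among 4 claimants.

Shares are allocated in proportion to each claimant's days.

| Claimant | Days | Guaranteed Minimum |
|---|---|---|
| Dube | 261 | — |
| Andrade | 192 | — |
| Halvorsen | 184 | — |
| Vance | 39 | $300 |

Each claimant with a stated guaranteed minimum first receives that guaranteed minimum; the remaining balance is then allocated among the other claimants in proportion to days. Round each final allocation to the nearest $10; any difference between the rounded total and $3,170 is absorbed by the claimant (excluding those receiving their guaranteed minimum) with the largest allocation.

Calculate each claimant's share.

Guaranteed amounts: Vance $300. Residual $2,870.
Residual split over remaining days 637: Dube 1,175.93 → $1,180; Andrade 865.05 → $870; Halvorsen 829.01 → $830.
Rounding difference −$10 applied to Dube → $1,170.

Dube: $1,170 | Andrade: $870 | Halvorsen: $830 | Vance: $300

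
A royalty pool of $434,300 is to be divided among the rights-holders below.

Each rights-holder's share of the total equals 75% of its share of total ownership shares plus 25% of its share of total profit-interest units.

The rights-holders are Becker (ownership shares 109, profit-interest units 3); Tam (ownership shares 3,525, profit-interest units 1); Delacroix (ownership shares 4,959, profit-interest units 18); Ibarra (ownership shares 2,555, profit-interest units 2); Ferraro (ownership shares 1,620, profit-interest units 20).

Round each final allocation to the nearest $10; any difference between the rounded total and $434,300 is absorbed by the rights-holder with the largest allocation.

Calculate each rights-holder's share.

Totals — ownership shares 12,768, profit-interest units 44.
Composite weights (75% ownership shares + 25% profit-interest units): Becker 0.0234; Tam 0.2127; Delacroix 0.3936; Ibarra 0.1614; Ferraro 0.2088.
Raw shares: Becker 10,183.54; Tam 92,394.04; Delacroix 170,926.31; Ibarra 70,115.94; Ferraro 90,680.16.
Rounded to nearest $10: Becker $10,180; Tam $92,390; Delacroix $170,930; Ibarra $70,120; Ferraro $90,680. Sum = $434,300.
Rounded total matches; no reconciliation needed.

Becker: $10,180; Tam: $92,390; Delacroix: $170,930; Ibarra: $70,120; Ferraro: $90,680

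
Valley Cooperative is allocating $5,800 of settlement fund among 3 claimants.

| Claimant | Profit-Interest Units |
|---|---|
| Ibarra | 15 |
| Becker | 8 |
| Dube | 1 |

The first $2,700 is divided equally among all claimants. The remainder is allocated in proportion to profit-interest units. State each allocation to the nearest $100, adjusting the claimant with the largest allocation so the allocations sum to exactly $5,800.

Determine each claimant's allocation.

$2,700 shared equally gives $900 per claimant.
Remainder $3,100 by profit-interest units (total 24): Ibarra 1,937.50 → $1,900; Becker 1,033.33 → $1,000; Dube 129.17 → $100.
Rounding difference +$100 on remainder applied to Ibarra.
Totals: Ibarra $900 + $2,000 = $2,900; Becker $900 + $1,000 = $1,900; Dube $900 + $100 = $1,000.

Ibarra: $2,900; Becker: $1,900; Dube: $1,000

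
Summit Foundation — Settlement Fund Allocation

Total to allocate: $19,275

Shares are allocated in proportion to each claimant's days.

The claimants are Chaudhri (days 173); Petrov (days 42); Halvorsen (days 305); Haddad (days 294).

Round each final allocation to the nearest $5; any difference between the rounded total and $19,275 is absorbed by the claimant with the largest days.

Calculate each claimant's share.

Total days = 814.
Pro-rata amounts: Chaudhri 173/814 × $19,275 = 4,096.53; Petrov 42/814 × $19,275 = 994.53; Halvorsen 305/814 × $19,275 = 7,222.21; Haddad 294/814 × $19,275 = 6,961.73.
After rounding ($5): Chaudhri $4,095; Petrov $995; Halvorsen $7,220; Haddad $6,960. Sum = $19,270.
Difference $19,275 − $19,270 = +$5 applied to largest days (Halvorsen): Halvorsen becomes $7,225.

Chaudhri: $4,095 · Petrov: $995 · Halvorsen: $7,225 · Haddad: $6,960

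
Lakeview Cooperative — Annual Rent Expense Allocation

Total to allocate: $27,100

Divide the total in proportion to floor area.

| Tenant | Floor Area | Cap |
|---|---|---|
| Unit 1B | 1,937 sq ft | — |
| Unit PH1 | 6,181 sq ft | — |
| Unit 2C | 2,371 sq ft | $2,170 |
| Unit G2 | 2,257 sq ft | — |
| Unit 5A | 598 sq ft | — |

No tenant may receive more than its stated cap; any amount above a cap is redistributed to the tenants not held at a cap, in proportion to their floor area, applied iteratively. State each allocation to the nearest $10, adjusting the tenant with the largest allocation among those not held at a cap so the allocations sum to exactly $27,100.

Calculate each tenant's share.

Combined floor area = 13,344.
Unconstrained shares: Unit 1B 3,933.81; Unit PH1 12,552.84; Unit 2C 4,815.21; Unit G2 4,583.69; Unit 5A 1,214.46.
Held at cap: Unit 2C ($2,170); balance $24,930 reallocated over remaining floor area 10,973.
Redistributed shares: Unit 1B 4,400.75 → $4,400; Unit PH1 14,042.86 → $14,040; Unit G2 5,127.77 → $5,130; Unit 5A 1,358.62 → $1,360.

Unit 1B: $4,400; Unit PH1: $14,040; Unit 2C: $2,170; Unit G2: $5,130; Unit 5A: $1,360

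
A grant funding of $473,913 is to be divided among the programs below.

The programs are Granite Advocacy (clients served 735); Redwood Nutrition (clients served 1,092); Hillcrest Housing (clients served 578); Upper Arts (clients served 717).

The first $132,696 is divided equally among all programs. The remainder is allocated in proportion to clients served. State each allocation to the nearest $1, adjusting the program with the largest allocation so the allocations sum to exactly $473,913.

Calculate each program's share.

Granite Advocacy: $113,505 · Redwood Nutrition: $152,524 · Hillcrest Housing: $96,346 · Upper Arts: $111,538

Equal tier: $132,696 ÷ 4 = $33,174 apiece.
Remainder $341,217 by clients served (total 3,122): Granite Advocacy 80,331.36 → $80,331; Redwood Nutrition 119,349.44 → $119,349; Hillcrest Housing 63,172.14 → $63,172; Upper Arts 78,364.06 → $78,364.
Rounding difference +$1 on remainder applied to Redwood Nutrition.
Totals: Granite Advocacy $33,174 + $80,331 = $113,505; Redwood Nutrition $33,174 + $119,350 = $152,524; Hillcrest Housing $33,174 + $63,172 = $96,346; Upper Arts $33,174 + $78,364 = $111,538.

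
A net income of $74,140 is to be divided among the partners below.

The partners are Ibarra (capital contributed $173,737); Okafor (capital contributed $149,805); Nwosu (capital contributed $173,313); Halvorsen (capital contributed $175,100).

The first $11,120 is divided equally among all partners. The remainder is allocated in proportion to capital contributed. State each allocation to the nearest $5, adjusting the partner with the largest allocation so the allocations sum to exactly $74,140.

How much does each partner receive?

Equal tier: $11,120 ÷ 4 = $2,780 apiece.
Remainder $63,020 by capital contributed (total 671,955): Ibarra 16,294.11 → $16,295; Okafor 14,049.62 → $14,050; Nwosu 16,254.34 → $16,255; Halvorsen 16,421.94 → $16,420.
Totals: Ibarra $2,780 + $16,295 = $19,075; Okafor $2,780 + $14,050 = $16,830; Nwosu $2,780 + $16,255 = $19,035; Halvorsen $2,780 + $16,420 = $19,200.

Ibarra: $19,075; Okafor: $16,830; Nwosu: $19,035; Halvorsen: $19,200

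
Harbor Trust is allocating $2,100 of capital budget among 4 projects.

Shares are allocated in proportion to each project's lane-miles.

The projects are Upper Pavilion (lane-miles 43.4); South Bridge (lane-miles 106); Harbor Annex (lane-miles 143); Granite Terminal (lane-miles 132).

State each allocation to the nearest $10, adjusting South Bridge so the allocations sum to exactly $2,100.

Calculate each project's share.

Upper Pavilion: $210; South Bridge: $530; Harbor Annex: $710; Granite Terminal: $650

Lane-miles total: 424.4.
Pro-rata amounts: Upper Pavilion 43.4/424.4 × $2,100 = 214.75; South Bridge 106/424.4 × $2,100 = 524.51; Harbor Annex 143/424.4 × $2,100 = 707.59; Granite Terminal 132/424.4 × $2,100 = 653.16.
Rounded to nearest $10: Upper Pavilion $210; South Bridge $520; Harbor Annex $710; Granite Terminal $650. Sum = $2,090.
Difference $2,100 − $2,090 = +$10 applied to South Bridge: South Bridge becomes $530.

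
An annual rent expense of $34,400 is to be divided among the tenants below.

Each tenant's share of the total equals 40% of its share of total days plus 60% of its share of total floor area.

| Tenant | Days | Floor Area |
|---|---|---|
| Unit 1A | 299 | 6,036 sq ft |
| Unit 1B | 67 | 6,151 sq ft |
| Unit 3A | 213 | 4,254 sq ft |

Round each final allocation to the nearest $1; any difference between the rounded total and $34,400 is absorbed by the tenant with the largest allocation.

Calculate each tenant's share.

Unit 1A: $14,684 · Unit 1B: $9,314 · Unit 3A: $10,402

Days total 579; floor area total 16,441.
Composite weights (40% days + 60% floor area): Unit 1A 0.4268; Unit 1B 0.2708; Unit 3A 0.3024.
Raw shares: Unit 1A 14,683.35; Unit 1B 9,314.22; Unit 3A 10,402.43.
Rounded to nearest $1: Unit 1A $14,683; Unit 1B $9,314; Unit 3A $10,402. Sum = $34,399.
Difference $34,400 − $34,399 = +$1 applied to largest allocation (Unit 1A): Unit 1A becomes $14,684.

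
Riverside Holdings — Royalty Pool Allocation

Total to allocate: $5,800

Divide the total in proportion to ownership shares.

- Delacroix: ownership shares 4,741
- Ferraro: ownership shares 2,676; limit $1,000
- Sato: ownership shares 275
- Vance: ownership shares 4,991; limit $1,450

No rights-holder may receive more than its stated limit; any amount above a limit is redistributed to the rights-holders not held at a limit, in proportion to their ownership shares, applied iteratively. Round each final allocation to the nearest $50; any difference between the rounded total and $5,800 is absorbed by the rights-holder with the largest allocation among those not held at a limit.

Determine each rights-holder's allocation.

Delacroix: $3,150 · Ferraro: $1,000 · Sato: $200 · Vance: $1,450

Total ownership shares = 12,683.
Unconstrained shares: Delacroix 2,168.08; Ferraro 1,223.75; Sato 125.76; Vance 2,282.41.
Capped: Ferraro ($1,000), Vance ($1,450); balance $3,350 reallocated over remaining ownership shares 5,016.
Shares after redistribution: Delacroix 3,166.34 → $3,150; Sato 183.66 → $200.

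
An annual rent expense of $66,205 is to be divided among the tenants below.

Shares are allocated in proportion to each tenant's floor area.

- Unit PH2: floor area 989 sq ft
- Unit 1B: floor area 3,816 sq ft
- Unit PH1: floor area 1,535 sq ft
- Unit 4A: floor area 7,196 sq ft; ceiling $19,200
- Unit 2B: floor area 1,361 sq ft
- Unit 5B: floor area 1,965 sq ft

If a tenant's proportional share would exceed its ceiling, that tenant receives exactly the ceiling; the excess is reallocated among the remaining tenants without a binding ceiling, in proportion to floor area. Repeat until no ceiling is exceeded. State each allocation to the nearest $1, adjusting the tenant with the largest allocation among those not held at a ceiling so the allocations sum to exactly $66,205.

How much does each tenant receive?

Unit PH2: $4,809 · Unit 1B: $18,557 · Unit PH1: $7,465 · Unit 4A: $19,200 · Unit 2B: $6,618 · Unit 5B: $9,556

Floor area total: 16,862.
Proportional shares (ignoring caps): Unit PH2 3,883.09; Unit 1B 14,982.70; Unit PH1 6,026.85; Unit 4A 28,253.54; Unit 2B 5,343.67; Unit 5B 7,715.15.
Held at cap: Unit 4A ($19,200); balance $47,005 reallocated over remaining floor area 9,666.
Redistributed shares: Unit PH2 4,809.43 → $4,809; Unit 1B 18,556.91 → $18,557; Unit PH1 7,464.58 → $7,465; Unit 2B 6,618.44 → $6,618; Unit 5B 9,555.64 → $9,556.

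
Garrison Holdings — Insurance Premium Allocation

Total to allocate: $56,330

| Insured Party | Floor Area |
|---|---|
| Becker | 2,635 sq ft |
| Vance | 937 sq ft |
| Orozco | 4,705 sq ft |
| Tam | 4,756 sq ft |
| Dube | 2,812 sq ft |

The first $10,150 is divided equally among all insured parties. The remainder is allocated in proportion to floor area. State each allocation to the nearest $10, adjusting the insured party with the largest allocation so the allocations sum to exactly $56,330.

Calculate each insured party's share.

Becker: $9,710; Vance: $4,760; Orozco: $15,740; Tam: $15,890; Dube: $10,230

Equal tier: $10,150 ÷ 5 = $2,030 apiece.
Remainder $46,180 by floor area (total 15,845): Becker 7,679.67 → $7,680; Vance 2,730.87 → $2,730; Orozco 13,712.65 → $13,710; Tam 13,861.29 → $13,860; Dube 8,195.53 → $8,200.
Totals: Becker $2,030 + $7,680 = $9,710; Vance $2,030 + $2,730 = $4,760; Orozco $2,030 + $13,710 = $15,740; Tam $2,030 + $13,860 = $15,890; Dube $2,030 + $8,200 = $10,230.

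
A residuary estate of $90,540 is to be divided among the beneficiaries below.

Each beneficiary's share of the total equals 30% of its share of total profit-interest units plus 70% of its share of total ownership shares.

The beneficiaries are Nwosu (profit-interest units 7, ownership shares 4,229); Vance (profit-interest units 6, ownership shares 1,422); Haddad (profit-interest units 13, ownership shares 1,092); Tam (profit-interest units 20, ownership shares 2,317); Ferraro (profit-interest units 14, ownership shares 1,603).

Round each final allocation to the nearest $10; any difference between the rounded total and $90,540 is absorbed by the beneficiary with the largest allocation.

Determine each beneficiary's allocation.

Nwosu: $28,290 · Vance: $11,170 · Haddad: $12,380 · Tam: $22,830 · Ferraro: $15,870

Totals — profit-interest units 60, ownership shares 10,663.
Combined weights (30% profit-interest units + 70% ownership shares): Nwosu 0.3126; Vance 0.1234; Haddad 0.1367; Tam 0.2521; Ferraro 0.1752.
Unrounded shares: Nwosu 28,304.94; Vance 11,168.18; Haddad 12,375.65; Tam 22,825.62; Ferraro 15,865.60.
After rounding ($10): Nwosu $28,300; Vance $11,170; Haddad $12,380; Tam $22,830; Ferraro $15,870. Sum = $90,550.
Difference $90,540 − $90,550 = −$10 applied to largest allocation (Nwosu): Nwosu becomes $28,290.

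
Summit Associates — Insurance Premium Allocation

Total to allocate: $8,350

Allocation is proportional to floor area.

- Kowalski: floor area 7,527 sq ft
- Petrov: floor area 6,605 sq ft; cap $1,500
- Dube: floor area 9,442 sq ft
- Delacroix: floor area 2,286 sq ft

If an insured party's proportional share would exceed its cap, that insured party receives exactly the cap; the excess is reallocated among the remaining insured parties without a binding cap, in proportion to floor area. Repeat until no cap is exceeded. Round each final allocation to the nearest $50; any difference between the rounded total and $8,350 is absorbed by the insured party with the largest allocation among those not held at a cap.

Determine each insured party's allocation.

Kowalski: $2,700 | Petrov: $1,500 | Dube: $3,350 | Delacroix: $800

Floor area total: 25,860.
Proportional shares (ignoring caps): Kowalski 2,430.41; Petrov 2,132.70; Dube 3,048.75; Delacroix 738.13.
Held at cap: Petrov ($1,500); residual $6,850 reallocated over remaining floor area 19,255.
Shares after redistribution: Kowalski 2,677.74 → $2,700; Dube 3,359.01 → $3,350; Delacroix 813.25 → $800.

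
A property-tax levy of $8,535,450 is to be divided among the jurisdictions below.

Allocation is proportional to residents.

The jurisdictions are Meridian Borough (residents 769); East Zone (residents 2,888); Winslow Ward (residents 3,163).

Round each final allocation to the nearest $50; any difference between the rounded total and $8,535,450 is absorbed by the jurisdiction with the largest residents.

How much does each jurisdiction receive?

Meridian Borough: $962,450 · East Zone: $3,614,450 · Winslow Ward: $3,958,550

Residents total: 6,820.
Proportional shares: Meridian Borough 769/6,820 × $8,535,450 = 962,428.31; East Zone 2,888/6,820 × $8,535,450 = 3,614,425.16; Winslow Ward 3,163/6,820 × $8,535,450 = 3,958,596.53.
After rounding ($50): Meridian Borough $962,450; East Zone $3,614,450; Winslow Ward $3,958,600. Sum = $8,535,500.
Difference $8,535,450 − $8,535,500 = −$50 applied to largest residents (Winslow Ward): Winslow Ward becomes $3,958,550.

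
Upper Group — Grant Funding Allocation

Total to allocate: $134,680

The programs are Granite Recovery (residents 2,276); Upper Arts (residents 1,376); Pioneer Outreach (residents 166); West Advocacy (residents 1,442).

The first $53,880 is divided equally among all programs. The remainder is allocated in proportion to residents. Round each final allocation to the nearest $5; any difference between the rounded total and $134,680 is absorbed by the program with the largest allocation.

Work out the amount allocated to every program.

Granite Recovery: $48,435 | Upper Arts: $34,605 | Pioneer Outreach: $16,020 | West Advocacy: $35,620

$53,880 shared equally gives $13,470 per program.
Remainder $80,800 by residents (total 5,260): Granite Recovery 34,962.13 → $34,960; Upper Arts 21,137.03 → $21,135; Pioneer Outreach 2,549.96 → $2,550; West Advocacy 22,150.87 → $22,150.
Rounding difference +$5 on remainder applied to Granite Recovery.
Totals: Granite Recovery $13,470 + $34,965 = $48,435; Upper Arts $13,470 + $21,135 = $34,605; Pioneer Outreach $13,470 + $2,550 = $16,020; West Advocacy $13,470 + $22,150 = $35,620.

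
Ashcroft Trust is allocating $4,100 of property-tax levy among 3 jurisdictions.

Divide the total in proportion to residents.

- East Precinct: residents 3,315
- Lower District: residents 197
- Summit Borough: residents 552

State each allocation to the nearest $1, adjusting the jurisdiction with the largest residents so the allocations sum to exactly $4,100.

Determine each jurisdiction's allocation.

Sum of residents: 3,315 + 197 + 552 = 4,064.
Proportional shares: East Precinct 3,344.37; Lower District 198.75; Summit Borough 556.89.
At nearest $1: East Precinct $3,344; Lower District $199; Summit Borough $557. Sum = $4,100.
Sum already equals the total — no adjustment.

East Precinct: $3,344 | Lower District: $199 | Summit Borough: $557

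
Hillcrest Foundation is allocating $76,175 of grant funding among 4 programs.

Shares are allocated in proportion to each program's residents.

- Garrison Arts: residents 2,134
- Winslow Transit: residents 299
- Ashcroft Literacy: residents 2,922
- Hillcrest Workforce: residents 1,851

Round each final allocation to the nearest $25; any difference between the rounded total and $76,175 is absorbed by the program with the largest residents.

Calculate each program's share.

Total residents = 2,134 + 299 + 2,922 + 1,851 = 7,206.
Unrounded shares: Garrison Arts 22,558.62; Winslow Transit 3,160.74; Ashcroft Literacy 30,888.61; Hillcrest Workforce 19,567.02.
After rounding ($25): Garrison Arts $22,550; Winslow Transit $3,150; Ashcroft Literacy $30,900; Hillcrest Workforce $19,575. Sum = $76,175.
Sum already equals the total — no adjustment.

Garrison Arts: $22,550 · Winslow Transit: $3,150 · Ashcroft Literacy: $30,900 · Hillcrest Workforce: $19,575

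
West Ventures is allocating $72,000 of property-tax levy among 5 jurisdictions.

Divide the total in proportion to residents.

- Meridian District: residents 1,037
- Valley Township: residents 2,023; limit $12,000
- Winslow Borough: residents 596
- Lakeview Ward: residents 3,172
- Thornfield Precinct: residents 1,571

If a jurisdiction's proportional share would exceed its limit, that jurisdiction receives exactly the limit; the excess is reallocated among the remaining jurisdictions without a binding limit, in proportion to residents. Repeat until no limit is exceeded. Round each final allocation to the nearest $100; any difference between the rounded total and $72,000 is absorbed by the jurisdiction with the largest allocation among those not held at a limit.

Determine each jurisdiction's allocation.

Meridian District: $9,800 · Valley Township: $12,000 · Winslow Borough: $5,600 · Lakeview Ward: $29,800 · Thornfield Precinct: $14,800

Sum of residents: 8,399.
Proportional shares (ignoring caps): Meridian District 8,889.63; Valley Township 17,342.06; Winslow Borough 5,109.18; Lakeview Ward 27,191.81; Thornfield Precinct 13,467.32.
Capped: Valley Township ($12,000); residual $60,000 reallocated over remaining residents 6,376.
Remaining shares: Meridian District 9,758.47 → $9,800; Winslow Borough 5,608.53 → $5,600; Lakeview Ward 29,849.44 → $29,800; Thornfield Precinct 14,783.56 → $14,800.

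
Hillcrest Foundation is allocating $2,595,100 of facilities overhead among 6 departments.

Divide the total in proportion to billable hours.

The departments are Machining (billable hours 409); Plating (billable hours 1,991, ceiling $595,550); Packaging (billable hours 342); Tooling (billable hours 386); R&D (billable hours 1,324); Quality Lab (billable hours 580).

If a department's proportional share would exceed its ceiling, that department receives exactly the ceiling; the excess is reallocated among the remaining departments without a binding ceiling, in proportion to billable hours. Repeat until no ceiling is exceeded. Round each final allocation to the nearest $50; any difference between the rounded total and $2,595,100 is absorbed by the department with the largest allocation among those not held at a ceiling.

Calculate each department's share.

Combined billable hours = 5,032.
Unconstrained shares: Machining 210,929.23; Plating 1,026,797.32; Packaging 176,376.03; Tooling 199,067.69; R&D 682,812.48; Quality Lab 299,117.25.
Held at cap: Plating ($595,550); balance $1,999,550 reallocated over remaining billable hours 3,041.
Shares after redistribution: Machining 268,929.94 → $268,950; Packaging 224,875.40 → $224,900; Tooling 253,806.74 → $253,800; R&D 870,570.27 → $870,550; Quality Lab 381,367.64 → $381,350.

Machining: $268,950 | Plating: $595,550 | Packaging: $224,900 | Tooling: $253,800 | R&D: $870,550 | Quality Lab: $381,350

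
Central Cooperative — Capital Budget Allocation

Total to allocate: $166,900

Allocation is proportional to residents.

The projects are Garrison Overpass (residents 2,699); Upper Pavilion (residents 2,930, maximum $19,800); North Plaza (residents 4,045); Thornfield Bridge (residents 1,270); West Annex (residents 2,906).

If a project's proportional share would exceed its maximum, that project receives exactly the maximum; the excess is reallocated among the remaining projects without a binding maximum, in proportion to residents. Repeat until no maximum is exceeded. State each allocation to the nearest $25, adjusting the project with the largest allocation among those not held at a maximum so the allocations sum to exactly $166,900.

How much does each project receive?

Garrison Overpass: $36,350 · Upper Pavilion: $19,800 · North Plaza: $54,500 · Thornfield Bridge: $17,100 · West Annex: $39,150

Sum of residents: 13,850.
Pro-rata shares before constraints: Garrison Overpass 32,524.41; Upper Pavilion 35,308.09; North Plaza 48,744.44; Thornfield Bridge 15,304.19; West Annex 35,018.87.
Cap binds for Upper Pavilion ($19,800); residual $147,100 reallocated over remaining residents 10,920.
Redistributed shares: Garrison Overpass 36,357.41 → $36,350; North Plaza 54,488.97 → $54,500; Thornfield Bridge 17,107.78 → $17,100; West Annex 39,145.84 → $39,150.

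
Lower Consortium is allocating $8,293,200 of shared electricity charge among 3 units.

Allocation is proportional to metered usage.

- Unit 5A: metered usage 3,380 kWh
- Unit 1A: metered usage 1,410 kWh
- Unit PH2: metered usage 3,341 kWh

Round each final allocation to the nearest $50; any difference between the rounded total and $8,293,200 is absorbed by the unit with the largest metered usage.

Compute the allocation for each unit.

Unit 5A: $3,447,400; Unit 1A: $1,438,150; Unit PH2: $3,407,650

Total metered usage = 8,131.
Unrounded shares: Unit 5A 3,380/8,131 × $8,293,200 = 3,447,425.41; Unit 1A 1,410/8,131 × $8,293,200 = 1,438,127.17; Unit PH2 3,341/8,131 × $8,293,200 = 3,407,647.42.
Rounded to nearest $50: Unit 5A $3,447,450; Unit 1A $1,438,150; Unit PH2 $3,407,650. Sum = $8,293,250.
Difference $8,293,200 − $8,293,250 = −$50 applied to largest metered usage (Unit 5A): Unit 5A becomes $3,447,400.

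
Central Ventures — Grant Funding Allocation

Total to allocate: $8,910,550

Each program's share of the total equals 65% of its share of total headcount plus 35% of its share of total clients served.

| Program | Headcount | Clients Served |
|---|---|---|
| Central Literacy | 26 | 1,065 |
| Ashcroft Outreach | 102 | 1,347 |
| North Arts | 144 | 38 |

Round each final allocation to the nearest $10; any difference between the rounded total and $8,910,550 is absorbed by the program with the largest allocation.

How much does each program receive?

Central Literacy: $1,909,310; Ashcroft Outreach: $3,886,590; North Arts: $3,114,650

Headcount total 272; clients served total 2,450.
Combined weights (65% headcount + 35% clients served): Central Literacy 0.2143; Ashcroft Outreach 0.4362; North Arts 0.3495.
Proportional shares: Central Literacy 1,909,309.97; Ashcroft Outreach 3,886,590.97; North Arts 3,114,649.06.
At nearest $10: Central Literacy $1,909,310; Ashcroft Outreach $3,886,590; North Arts $3,114,650. Sum = $8,910,550.
Sum already equals the total — no adjustment.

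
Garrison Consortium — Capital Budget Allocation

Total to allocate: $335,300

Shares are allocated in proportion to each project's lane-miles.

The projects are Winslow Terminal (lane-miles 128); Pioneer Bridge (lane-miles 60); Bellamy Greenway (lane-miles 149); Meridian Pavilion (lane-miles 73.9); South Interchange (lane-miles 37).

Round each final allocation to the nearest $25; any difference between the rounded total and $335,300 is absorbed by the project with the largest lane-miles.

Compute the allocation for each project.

Lane-miles total: 447.9.
Unrounded shares: Winslow Terminal 128/447.9 × $335,300 = 95,821.39; Pioneer Bridge 60/447.9 × $335,300 = 44,916.28; Bellamy Greenway 149/447.9 × $335,300 = 111,542.09; Meridian Pavilion 73.9/447.9 × $335,300 = 55,321.88; South Interchange 37/447.9 × $335,300 = 27,698.37.
After rounding ($25): Winslow Terminal $95,825; Pioneer Bridge $44,925; Bellamy Greenway $111,550; Meridian Pavilion $55,325; South Interchange $27,700. Sum = $335,325.
Difference $335,300 − $335,325 = −$25 applied to largest lane-miles (Bellamy Greenway): Bellamy Greenway becomes $111,525.

Winslow Terminal: $95,825; Pioneer Bridge: $44,925; Bellamy Greenway: $111,525; Meridian Pavilion: $55,325; South Interchange: $27,700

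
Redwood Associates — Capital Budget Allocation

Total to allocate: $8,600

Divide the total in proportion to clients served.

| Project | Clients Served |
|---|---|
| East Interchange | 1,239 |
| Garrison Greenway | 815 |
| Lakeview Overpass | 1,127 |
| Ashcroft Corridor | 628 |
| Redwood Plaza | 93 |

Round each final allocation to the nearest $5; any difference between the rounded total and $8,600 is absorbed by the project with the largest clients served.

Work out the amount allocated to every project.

East Interchange: $2,730 | Garrison Greenway: $1,795 | Lakeview Overpass: $2,485 | Ashcroft Corridor: $1,385 | Redwood Plaza: $205

Sum of clients served: 1,239 + 815 + 1,127 + 628 + 93 = 3,902.
Unrounded shares: East Interchange 2,730.75; Garrison Greenway 1,796.26; Lakeview Overpass 2,483.91; Ashcroft Corridor 1,384.11; Redwood Plaza 204.97.
At nearest $5: East Interchange $2,730; Garrison Greenway $1,795; Lakeview Overpass $2,485; Ashcroft Corridor $1,385; Redwood Plaza $205. Sum = $8,600.
Sum already equals the total — no adjustment.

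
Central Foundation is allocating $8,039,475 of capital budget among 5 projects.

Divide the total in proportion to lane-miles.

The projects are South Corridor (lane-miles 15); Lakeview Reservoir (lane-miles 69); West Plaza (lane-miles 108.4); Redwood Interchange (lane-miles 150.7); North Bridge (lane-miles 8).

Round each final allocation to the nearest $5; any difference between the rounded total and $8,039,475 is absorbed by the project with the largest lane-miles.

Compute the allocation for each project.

South Corridor: $343,470 | Lakeview Reservoir: $1,579,960 | West Plaza: $2,482,140 | Redwood Interchange: $3,450,720 | North Bridge: $183,185

Sum of lane-miles: 351.1.
Unrounded shares: South Corridor 15/351.1 × $8,039,475 = 343,469.45; Lakeview Reservoir 69/351.1 × $8,039,475 = 1,579,959.48; West Plaza 108.4/351.1 × $8,039,475 = 2,482,139.25; Redwood Interchange 150.7/351.1 × $8,039,475 = 3,450,723.11; North Bridge 8/351.1 × $8,039,475 = 183,183.71.
After rounding ($5): South Corridor $343,470; Lakeview Reservoir $1,579,960; West Plaza $2,482,140; Redwood Interchange $3,450,725; North Bridge $183,185. Sum = $8,039,480.
Difference $8,039,475 − $8,039,480 = −$5 applied to largest lane-miles (Redwood Interchange): Redwood Interchange becomes $3,450,720.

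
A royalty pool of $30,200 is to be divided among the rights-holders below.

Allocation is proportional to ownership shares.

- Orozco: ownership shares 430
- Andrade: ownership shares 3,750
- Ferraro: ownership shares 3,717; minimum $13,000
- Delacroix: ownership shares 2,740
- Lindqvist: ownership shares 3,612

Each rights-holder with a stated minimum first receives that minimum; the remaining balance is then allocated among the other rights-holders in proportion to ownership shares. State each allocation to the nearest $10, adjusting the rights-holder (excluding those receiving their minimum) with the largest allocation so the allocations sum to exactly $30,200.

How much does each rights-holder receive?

Fund the minimums — Ferraro $13,000. Remaining pool $17,200.
Remaining pool split over remaining ownership shares 10,532: Orozco 702.24 → $700; Andrade 6,124.19 → $6,120; Delacroix 4,474.74 → $4,470; Lindqvist 5,898.82 → $5,900.
Rounding difference +$10 applied to Andrade → $6,130.

Orozco: $700 · Andrade: $6,130 · Ferraro: $13,000 · Delacroix: $4,470 · Lindqvist: $5,900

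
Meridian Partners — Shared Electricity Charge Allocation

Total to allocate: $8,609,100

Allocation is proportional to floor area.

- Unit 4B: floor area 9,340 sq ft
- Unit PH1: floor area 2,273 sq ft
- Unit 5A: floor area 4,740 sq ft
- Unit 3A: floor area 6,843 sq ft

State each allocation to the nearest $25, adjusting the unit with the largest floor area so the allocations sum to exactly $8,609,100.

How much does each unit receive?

Total floor area = 9,340 + 2,273 + 4,740 + 6,843 = 23,196.
Proportional shares: Unit 4B 3,466,502.59; Unit PH1 843,614.60; Unit 5A 1,759,231.51; Unit 3A 2,539,751.31.
At nearest $25: Unit 4B $3,466,500; Unit PH1 $843,625; Unit 5A $1,759,225; Unit 3A $2,539,750. Sum = $8,609,100.
Rounded total matches; no reconciliation needed.

Unit 4B: $3,466,500 · Unit PH1: $843,625 · Unit 5A: $1,759,225 · Unit 3A: $2,539,750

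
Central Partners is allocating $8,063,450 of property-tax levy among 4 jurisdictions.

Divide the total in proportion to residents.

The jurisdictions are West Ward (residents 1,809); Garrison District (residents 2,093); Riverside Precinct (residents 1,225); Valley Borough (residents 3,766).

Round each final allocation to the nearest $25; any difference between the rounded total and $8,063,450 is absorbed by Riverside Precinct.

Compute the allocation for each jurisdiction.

Sum of residents: 8,893.
Unrounded shares: West Ward 1,809/8,893 × $8,063,450 = 1,640,254.25; Garrison District 2,093/8,893 × $8,063,450 = 1,897,762.38; Riverside Precinct 1,225/8,893 × $8,063,450 = 1,110,730.49; Valley Borough 3,766/8,893 × $8,063,450 = 3,414,702.88.
Rounded to nearest $25: West Ward $1,640,250; Garrison District $1,897,750; Riverside Precinct $1,110,725; Valley Borough $3,414,700. Sum = $8,063,425.
Difference $8,063,450 − $8,063,425 = +$25 applied to Riverside Precinct: Riverside Precinct becomes $1,110,750.

West Ward: $1,640,250 · Garrison District: $1,897,750 · Riverside Precinct: $1,110,750 · Valley Borough: $3,414,700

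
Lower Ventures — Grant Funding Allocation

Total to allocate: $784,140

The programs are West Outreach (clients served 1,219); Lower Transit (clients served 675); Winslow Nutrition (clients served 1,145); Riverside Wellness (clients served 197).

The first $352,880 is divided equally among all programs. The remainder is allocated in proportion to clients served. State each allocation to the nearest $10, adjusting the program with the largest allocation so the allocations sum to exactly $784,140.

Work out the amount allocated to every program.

West Outreach: $250,680 · Lower Transit: $178,180 · Winslow Nutrition: $240,810 · Riverside Wellness: $114,470

First tranche $352,880 split equally: $88,220 each.
Remainder $431,260 by clients served (total 3,236): West Outreach 162,455.48 → $162,460; Lower Transit 89,956.89 → $89,960; Winslow Nutrition 152,593.54 → $152,590; Riverside Wellness 26,254.09 → $26,250.
Totals: West Outreach $88,220 + $162,460 = $250,680; Lower Transit $88,220 + $89,960 = $178,180; Winslow Nutrition $88,220 + $152,590 = $240,810; Riverside Wellness $88,220 + $26,250 = $114,470.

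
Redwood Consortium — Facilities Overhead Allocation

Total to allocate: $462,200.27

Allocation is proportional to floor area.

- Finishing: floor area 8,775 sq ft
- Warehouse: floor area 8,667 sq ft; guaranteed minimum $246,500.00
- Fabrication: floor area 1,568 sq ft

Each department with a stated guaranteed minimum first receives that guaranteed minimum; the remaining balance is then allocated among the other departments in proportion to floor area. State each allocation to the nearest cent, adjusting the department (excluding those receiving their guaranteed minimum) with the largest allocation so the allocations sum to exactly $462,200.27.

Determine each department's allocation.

Finishing: $183,000.08 | Warehouse: $246,500.00 | Fabrication: $32,700.19

Minimums first: Warehouse $246,500.00. Residual $215,700.27.
Residual split over remaining floor area 10,343: Finishing 183,000.0840 → $183,000.08; Fabrication 32,700.1860 → $32,700.19.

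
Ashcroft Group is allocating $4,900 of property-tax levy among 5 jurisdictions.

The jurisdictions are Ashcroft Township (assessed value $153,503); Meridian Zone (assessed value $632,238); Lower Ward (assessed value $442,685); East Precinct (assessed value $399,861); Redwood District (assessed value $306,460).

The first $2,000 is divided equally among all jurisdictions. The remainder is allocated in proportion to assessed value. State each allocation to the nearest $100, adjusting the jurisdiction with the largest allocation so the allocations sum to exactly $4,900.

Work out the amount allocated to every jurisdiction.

Ashcroft Township: $600 · Meridian Zone: $1,300 · Lower Ward: $1,100 · East Precinct: $1,000 · Redwood District: $900

$2,000 shared equally gives $400 per jurisdiction.
Remainder $2,900 by assessed value (total 1,934,747): Ashcroft Township 230.09 → $200; Meridian Zone 947.66 → $900; Lower Ward 663.54 → $700; East Precinct 599.35 → $600; Redwood District 459.35 → $500.
Totals: Ashcroft Township $400 + $200 = $600; Meridian Zone $400 + $900 = $1,300; Lower Ward $400 + $700 = $1,100; East Precinct $400 + $600 = $1,000; Redwood District $400 + $500 = $900.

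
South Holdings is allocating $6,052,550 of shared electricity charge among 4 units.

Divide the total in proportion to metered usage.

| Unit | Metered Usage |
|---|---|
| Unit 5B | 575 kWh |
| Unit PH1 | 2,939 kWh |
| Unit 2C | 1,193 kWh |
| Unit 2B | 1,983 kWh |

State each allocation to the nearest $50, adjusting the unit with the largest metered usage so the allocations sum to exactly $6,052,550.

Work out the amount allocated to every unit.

Sum of metered usage: 575 + 2,939 + 1,193 + 1,983 = 6,690.
Raw shares: Unit 5B 520,211.70; Unit PH1 2,658,960.31; Unit 2C 1,079,326.18; Unit 2B 1,794,051.82.
After rounding ($50): Unit 5B $520,200; Unit PH1 $2,658,950; Unit 2C $1,079,350; Unit 2B $1,794,050. Sum = $6,052,550.
Rounded total matches; no reconciliation needed.

Unit 5B: $520,200 | Unit PH1: $2,658,950 | Unit 2C: $1,079,350 | Unit 2B: $1,794,050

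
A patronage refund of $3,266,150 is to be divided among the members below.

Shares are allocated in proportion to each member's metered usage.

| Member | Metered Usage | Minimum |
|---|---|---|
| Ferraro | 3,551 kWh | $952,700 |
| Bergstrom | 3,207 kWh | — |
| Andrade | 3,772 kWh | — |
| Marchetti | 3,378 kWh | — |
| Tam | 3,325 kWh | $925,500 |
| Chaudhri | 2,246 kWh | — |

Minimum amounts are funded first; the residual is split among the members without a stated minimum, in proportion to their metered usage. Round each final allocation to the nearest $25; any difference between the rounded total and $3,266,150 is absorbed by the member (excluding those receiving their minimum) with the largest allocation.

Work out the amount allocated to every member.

Ferraro: $952,700; Bergstrom: $353,175; Andrade: $415,400; Marchetti: $372,025; Tam: $925,500; Chaudhri: $247,350

Minimums first: Ferraro $952,700; Tam $925,500. Remaining pool $1,387,950.
Remaining pool split over remaining metered usage 12,603: Bergstrom 353,182.23 → $353,175; Andrade 415,404.86 → $415,400; Marchetti 372,014.21 → $372,025; Chaudhri 247,348.70 → $247,350.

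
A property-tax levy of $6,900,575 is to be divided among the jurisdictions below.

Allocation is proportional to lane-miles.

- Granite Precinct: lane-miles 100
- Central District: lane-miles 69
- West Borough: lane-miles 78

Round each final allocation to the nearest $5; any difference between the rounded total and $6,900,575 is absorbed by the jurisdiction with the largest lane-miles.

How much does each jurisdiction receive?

Granite Precinct: $2,793,755; Central District: $1,927,690; West Borough: $2,179,130

Lane-miles total: 100 + 69 + 78 = 247.
Raw shares: Granite Precinct 2,793,755.06; Central District 1,927,690.99; West Borough 2,179,128.95.
Rounded to nearest $5: Granite Precinct $2,793,755; Central District $1,927,690; West Borough $2,179,130. Sum = $6,900,575.
Rounded total matches; no reconciliation needed.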